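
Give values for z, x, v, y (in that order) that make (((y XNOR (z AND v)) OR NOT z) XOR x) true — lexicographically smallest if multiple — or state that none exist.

z=0, x=0, v=0, y=0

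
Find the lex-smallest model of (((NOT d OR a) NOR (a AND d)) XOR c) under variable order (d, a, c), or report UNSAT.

d=0, a=0, c=1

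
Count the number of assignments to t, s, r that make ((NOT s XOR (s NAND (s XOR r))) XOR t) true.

Satisfying assignments: (0,1,1), (1,0,0), (1,0,1), (1,1,0)
Count: 4 out of 8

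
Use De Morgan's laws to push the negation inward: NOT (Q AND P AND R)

NOT Q OR NOT P OR NOT R
De Morgan's: NOT(AND of terms) = OR of negations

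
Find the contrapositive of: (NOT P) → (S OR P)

Contrapositive: NOT (S OR P) → P
Note: A statement and its contrapositive are logically equivalent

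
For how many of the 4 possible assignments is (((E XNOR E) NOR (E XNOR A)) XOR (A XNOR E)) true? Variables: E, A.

Satisfying assignments: (0,0), (1,1)
Count: 2 out of 4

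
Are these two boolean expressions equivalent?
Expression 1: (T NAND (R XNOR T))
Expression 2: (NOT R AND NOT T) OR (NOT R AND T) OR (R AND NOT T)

Yes, they are equivalent — the two output columns agree on all 4 assignments:
R | T | Expression 1 | Expression 2
-----------------------------------
0 | 0 | 1 | 1
0 | 1 | 1 | 1
1 | 0 | 1 | 1
1 | 1 | 0 | 0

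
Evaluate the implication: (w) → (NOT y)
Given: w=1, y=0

Antecedent (w) = 1; consequent (NOT y) = 1.
1 → 1 = 1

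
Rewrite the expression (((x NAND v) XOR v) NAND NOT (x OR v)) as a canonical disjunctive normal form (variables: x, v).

(NOT x AND v) OR (x AND NOT v) OR (x AND v)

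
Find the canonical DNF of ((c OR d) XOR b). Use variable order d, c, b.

(NOT d AND NOT c AND b) OR (NOT d AND c AND NOT b) OR (d AND NOT c AND NOT b) OR (d AND c AND NOT b)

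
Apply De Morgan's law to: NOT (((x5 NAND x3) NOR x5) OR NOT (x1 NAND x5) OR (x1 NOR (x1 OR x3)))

NOT ((x5 NAND x3) NOR x5) AND (x1 NAND x5) AND NOT (x1 NOR (x1 OR x3))
De Morgan's: NOT(OR of terms) = AND of negations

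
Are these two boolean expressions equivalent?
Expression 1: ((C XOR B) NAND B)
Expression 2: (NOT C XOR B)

No. Counterexample: with B=0, C=1, Expression 1 = 1 but Expression 2 = 0.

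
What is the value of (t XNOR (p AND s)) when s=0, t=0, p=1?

Substituting: (0 XNOR (1 AND 0))
= 1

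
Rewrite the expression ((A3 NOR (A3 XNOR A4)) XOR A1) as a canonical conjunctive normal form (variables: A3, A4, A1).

(A3 OR A4 OR A1) AND (A3 OR NOT A4 OR NOT A1) AND (NOT A3 OR A4 OR A1) AND (NOT A3 OR NOT A4 OR A1)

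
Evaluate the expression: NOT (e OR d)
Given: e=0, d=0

Substituting: NOT (0 OR 0)
= 1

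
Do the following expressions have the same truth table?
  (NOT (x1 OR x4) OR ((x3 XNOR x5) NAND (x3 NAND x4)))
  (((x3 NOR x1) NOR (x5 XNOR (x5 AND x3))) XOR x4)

No. Counterexample: with x5=0, x1=0, x4=0, x3=0, Expression 1 = 1 but Expression 2 = 0.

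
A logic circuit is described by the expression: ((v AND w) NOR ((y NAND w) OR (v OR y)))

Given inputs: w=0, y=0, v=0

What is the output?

Substituting: ((0 AND 0) NOR ((0 NAND 0) OR (0 OR 0)))
= 0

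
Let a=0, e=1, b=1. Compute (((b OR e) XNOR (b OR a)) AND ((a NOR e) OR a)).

Substituting: (((1 OR 1) XNOR (1 OR 0)) AND ((0 NOR 1) OR 0))
= 0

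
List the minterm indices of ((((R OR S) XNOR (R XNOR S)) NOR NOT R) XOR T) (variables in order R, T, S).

Σm(2, 3, 4, 7) = (NOT R AND T AND NOT S) OR (NOT R AND T AND S) OR (R AND NOT T AND NOT S) OR (R AND T AND S)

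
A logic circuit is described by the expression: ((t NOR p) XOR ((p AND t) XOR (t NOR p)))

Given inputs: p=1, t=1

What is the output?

Substituting: ((1 NOR 1) XOR ((1 AND 1) XOR (1 NOR 1)))
= 1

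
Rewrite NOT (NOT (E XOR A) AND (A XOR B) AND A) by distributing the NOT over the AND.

(E XOR A) OR NOT (A XOR B) OR NOT A
De Morgan's: NOT(AND of terms) = OR of negations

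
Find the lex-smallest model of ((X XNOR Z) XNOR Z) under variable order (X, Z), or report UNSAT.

X=1, Z=0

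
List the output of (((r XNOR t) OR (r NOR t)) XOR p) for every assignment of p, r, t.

p | r | t | Output
------------------
0 | 0 | 0 | 1
0 | 0 | 1 | 0
0 | 1 | 0 | 0
0 | 1 | 1 | 1
1 | 0 | 0 | 0
1 | 0 | 1 | 1
1 | 1 | 0 | 1
1 | 1 | 1 | 0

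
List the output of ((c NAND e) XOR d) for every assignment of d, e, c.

d | e | c | Output
------------------
0 | 0 | 0 | 1
0 | 0 | 1 | 1
0 | 1 | 0 | 1
0 | 1 | 1 | 0
1 | 0 | 0 | 0
1 | 0 | 1 | 0
1 | 1 | 0 | 0
1 | 1 | 1 | 1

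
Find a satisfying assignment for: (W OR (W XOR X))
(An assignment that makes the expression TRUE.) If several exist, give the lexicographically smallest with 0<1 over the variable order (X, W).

X=0, W=1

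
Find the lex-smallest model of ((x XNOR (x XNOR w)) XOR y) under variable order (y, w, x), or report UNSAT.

y=0, w=1, x=0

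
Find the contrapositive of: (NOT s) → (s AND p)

Contrapositive: NOT (s AND p) → s
Note: A statement and its contrapositive are logically equivalent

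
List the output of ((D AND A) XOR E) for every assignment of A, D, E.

A | D | E | Output
------------------
0 | 0 | 0 | 0
0 | 0 | 1 | 1
0 | 1 | 0 | 0
0 | 1 | 1 | 1
1 | 0 | 0 | 0
1 | 0 | 1 | 1
1 | 1 | 0 | 1
1 | 1 | 1 | 0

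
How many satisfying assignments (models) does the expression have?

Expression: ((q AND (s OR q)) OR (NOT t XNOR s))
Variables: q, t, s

Satisfying assignments: (0,0,1), (0,1,0), (1,0,0), (1,0,1), (1,1,0), (1,1,1)
Count: 6 out of 8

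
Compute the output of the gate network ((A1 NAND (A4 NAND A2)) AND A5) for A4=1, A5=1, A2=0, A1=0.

Substituting: ((0 NAND (1 NAND 0)) AND 1)
= 1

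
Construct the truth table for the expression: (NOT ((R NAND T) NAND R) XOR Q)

T | R | Q | Output
------------------
0 | 0 | 0 | 0
0 | 0 | 1 | 1
0 | 1 | 0 | 1
0 | 1 | 1 | 0
1 | 0 | 0 | 0
1 | 0 | 1 | 1
1 | 1 | 0 | 0
1 | 1 | 1 | 1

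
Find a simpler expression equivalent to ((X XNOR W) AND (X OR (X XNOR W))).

By absorption (E AND (E OR v) = E):
= (X XNOR W)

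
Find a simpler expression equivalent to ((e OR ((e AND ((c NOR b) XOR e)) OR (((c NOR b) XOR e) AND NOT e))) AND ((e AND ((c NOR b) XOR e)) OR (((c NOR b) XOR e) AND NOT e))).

By absorption (E AND (E OR v) = E) then distribution ((E AND v) OR (E AND NOT v) = E):
= ((c NOR b) XOR e)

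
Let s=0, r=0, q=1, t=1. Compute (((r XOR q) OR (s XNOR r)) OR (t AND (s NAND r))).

Substituting: (((0 XOR 1) OR (0 XNOR 0)) OR (1 AND (0 NAND 0)))
= 1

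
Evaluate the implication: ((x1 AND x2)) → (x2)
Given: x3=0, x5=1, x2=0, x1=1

Antecedent ((x1 AND x2)) = 0; consequent (x2) = 0.
0 → 0 = 1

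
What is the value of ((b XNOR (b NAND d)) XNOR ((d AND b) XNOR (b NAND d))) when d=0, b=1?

Substituting: ((1 XNOR (1 NAND 0)) XNOR ((0 AND 1) XNOR (1 NAND 0)))
= 0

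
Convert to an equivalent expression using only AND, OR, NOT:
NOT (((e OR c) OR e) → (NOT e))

((e OR c) OR e) AND e
(Negated implication: NOT(A → B) = A AND NOT B)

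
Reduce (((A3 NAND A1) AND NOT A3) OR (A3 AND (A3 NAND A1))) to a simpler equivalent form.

By distribution ((E AND v) OR (E AND NOT v) = E):
= (A3 NAND A1)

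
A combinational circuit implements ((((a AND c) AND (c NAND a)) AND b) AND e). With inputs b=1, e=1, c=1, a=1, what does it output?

Substituting: ((((1 AND 1) AND (1 NAND 1)) AND 1) AND 1)
= 0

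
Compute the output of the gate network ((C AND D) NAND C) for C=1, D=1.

Substituting: ((1 AND 1) NAND 1)
= 0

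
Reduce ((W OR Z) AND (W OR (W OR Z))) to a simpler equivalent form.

By absorption (E AND (E OR v) = E):
= (W OR Z)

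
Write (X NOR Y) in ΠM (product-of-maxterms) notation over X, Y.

ΠM(1, 2, 3) = (X OR NOT Y) AND (NOT X OR Y) AND (NOT X OR NOT Y)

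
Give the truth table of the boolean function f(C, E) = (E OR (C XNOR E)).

C | E | Output
--------------
0 | 0 | 1
0 | 1 | 1
1 | 0 | 0
1 | 1 | 1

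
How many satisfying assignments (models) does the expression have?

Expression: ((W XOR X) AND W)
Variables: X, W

Satisfying assignments: (0,1)
Count: 1 out of 4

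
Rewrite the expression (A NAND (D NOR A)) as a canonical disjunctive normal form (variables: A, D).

(NOT A AND NOT D) OR (NOT A AND D) OR (A AND NOT D) OR (A AND D)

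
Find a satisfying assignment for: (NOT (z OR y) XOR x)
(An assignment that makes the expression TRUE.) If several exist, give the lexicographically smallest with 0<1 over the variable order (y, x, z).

y=0, x=0, z=0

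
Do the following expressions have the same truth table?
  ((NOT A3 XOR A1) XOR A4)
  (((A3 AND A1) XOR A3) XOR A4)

No. Counterexample: with A1=0, A4=0, A3=0, Expression 1 = 1 but Expression 2 = 0.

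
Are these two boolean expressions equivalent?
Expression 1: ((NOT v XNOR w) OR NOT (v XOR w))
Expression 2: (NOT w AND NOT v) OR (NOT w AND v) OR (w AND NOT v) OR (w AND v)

Yes, they are equivalent — the two output columns agree on all 4 assignments:
w | v | Expression 1 | Expression 2
-----------------------------------
0 | 0 | 1 | 1
0 | 1 | 1 | 1
1 | 0 | 1 | 1
1 | 1 | 1 | 1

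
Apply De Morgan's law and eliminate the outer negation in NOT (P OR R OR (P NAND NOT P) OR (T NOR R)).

NOT P AND NOT R AND NOT (P NAND NOT P) AND NOT (T NOR R)
De Morgan's: NOT(OR of terms) = AND of negations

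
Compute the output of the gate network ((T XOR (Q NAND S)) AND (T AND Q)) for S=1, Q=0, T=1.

Substituting: ((1 XOR (0 NAND 1)) AND (1 AND 0))
= 0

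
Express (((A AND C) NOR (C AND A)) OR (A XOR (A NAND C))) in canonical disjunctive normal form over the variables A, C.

(NOT A AND NOT C) OR (NOT A AND C) OR (A AND NOT C) OR (A AND C)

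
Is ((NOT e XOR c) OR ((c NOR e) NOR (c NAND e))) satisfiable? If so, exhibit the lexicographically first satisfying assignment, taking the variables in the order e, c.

e=0, c=0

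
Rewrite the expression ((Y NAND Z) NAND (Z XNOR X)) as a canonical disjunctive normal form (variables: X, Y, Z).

(NOT X AND NOT Y AND Z) OR (NOT X AND Y AND Z) OR (X AND NOT Y AND NOT Z) OR (X AND Y AND NOT Z) OR (X AND Y AND Z)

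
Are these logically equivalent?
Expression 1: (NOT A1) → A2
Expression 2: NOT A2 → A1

Yes, Contrapositive is always equivalent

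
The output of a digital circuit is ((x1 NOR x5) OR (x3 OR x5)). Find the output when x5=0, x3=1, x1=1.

Substituting: ((1 NOR 0) OR (1 OR 0))
= 1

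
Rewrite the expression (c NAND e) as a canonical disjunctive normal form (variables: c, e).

(NOT c AND NOT e) OR (NOT c AND e) OR (c AND NOT e)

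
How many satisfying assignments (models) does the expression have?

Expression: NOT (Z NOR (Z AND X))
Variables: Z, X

Satisfying assignments: (1,0), (1,1)
Count: 2 out of 4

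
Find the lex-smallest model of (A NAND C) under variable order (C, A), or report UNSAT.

C=0, A=0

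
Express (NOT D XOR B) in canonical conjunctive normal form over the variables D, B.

(D OR NOT B) AND (NOT D OR B)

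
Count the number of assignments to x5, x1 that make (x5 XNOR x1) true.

Satisfying assignments: (0,0), (1,1)
Count: 2 out of 4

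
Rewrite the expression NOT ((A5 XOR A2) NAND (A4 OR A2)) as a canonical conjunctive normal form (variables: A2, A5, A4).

(A2 OR A5 OR A4) AND (A2 OR A5 OR NOT A4) AND (A2 OR NOT A5 OR A4) AND (NOT A2 OR NOT A5 OR A4) AND (NOT A2 OR NOT A5 OR NOT A4)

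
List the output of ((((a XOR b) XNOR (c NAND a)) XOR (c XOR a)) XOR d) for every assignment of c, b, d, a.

c | b | d | a | Output
----------------------
0 | 0 | 0 | 0 | 0
0 | 0 | 0 | 1 | 0
0 | 0 | 1 | 0 | 1
0 | 0 | 1 | 1 | 1
0 | 1 | 0 | 0 | 1
0 | 1 | 0 | 1 | 1
0 | 1 | 1 | 0 | 0
0 | 1 | 1 | 1 | 0
1 | 0 | 0 | 0 | 1
1 | 0 | 0 | 1 | 0
1 | 0 | 1 | 0 | 0
1 | 0 | 1 | 1 | 1
1 | 1 | 0 | 0 | 0
1 | 1 | 0 | 1 | 1
1 | 1 | 1 | 0 | 1
1 | 1 | 1 | 1 | 0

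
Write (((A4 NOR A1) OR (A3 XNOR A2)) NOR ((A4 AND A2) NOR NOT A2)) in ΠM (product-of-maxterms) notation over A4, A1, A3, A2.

ΠM(0, 1, 2, 3, 4, 5, 7, 8, 11, 12, 15) = (A4 OR A1 OR A3 OR A2) AND (A4 OR A1 OR A3 OR NOT A2) AND (A4 OR A1 OR NOT A3 OR A2) AND (A4 OR A1 OR NOT A3 OR NOT A2) AND (A4 OR NOT A1 OR A3 OR A2) AND (A4 OR NOT A1 OR A3 OR NOT A2) AND (A4 OR NOT A1 OR NOT A3 OR NOT A2) AND (NOT A4 OR A1 OR A3 OR A2) AND (NOT A4 OR A1 OR NOT A3 OR NOT A2) AND (NOT A4 OR NOT A1 OR A3 OR A2) AND (NOT A4 OR NOT A1 OR NOT A3 OR NOT A2)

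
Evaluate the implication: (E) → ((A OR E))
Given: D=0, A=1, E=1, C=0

Antecedent (E) = 1; consequent ((A OR E)) = 1.
1 → 1 = 1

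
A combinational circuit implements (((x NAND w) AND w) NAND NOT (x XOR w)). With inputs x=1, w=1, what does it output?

Substituting: (((1 NAND 1) AND 1) NAND NOT (1 XOR 1))
= 1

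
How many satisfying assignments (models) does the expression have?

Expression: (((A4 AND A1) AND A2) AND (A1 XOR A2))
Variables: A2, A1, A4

No assignment satisfies the expression.
Count: 0 out of 8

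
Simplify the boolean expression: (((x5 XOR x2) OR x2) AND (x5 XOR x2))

By absorption (E AND (E OR v) = E):
= (x5 XOR x2)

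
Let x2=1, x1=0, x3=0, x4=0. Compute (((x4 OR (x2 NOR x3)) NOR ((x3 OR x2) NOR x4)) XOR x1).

Substituting: (((0 OR (1 NOR 0)) NOR ((0 OR 1) NOR 0)) XOR 0)
= 1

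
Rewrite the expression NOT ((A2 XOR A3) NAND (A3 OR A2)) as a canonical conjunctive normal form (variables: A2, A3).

(A2 OR A3) AND (NOT A2 OR NOT A3)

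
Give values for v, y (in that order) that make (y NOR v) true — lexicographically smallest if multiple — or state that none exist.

v=0, y=0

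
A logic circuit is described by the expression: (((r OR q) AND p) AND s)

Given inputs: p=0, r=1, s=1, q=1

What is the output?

Substituting: (((1 OR 1) AND 0) AND 1)
= 0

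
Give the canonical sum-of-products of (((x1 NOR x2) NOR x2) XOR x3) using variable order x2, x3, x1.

Σm(1, 2, 6, 7) = (NOT x2 AND NOT x3 AND x1) OR (NOT x2 AND x3 AND NOT x1) OR (x2 AND x3 AND NOT x1) OR (x2 AND x3 AND x1)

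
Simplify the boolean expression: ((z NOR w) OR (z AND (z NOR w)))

By absorption (E OR (E AND v) = E):
= (z NOR w)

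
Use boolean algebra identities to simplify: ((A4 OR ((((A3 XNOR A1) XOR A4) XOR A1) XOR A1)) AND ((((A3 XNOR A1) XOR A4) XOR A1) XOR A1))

By absorption (E AND (E OR v) = E) then XOR self-cancellation ((E XOR v) XOR v = E):
= ((A3 XNOR A1) XOR A4)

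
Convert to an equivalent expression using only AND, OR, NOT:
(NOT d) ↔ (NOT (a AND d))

((NOT d) AND (NOT (a AND d))) OR (d AND (a AND d))
(Biconditional = both true or both false)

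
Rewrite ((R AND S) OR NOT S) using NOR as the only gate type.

((((R NOR R) NOR (S NOR S)) NOR (S NOR S)) NOR (((R NOR R) NOR (S NOR S)) NOR (S NOR S)))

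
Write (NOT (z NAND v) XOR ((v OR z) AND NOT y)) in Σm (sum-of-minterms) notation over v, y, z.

Σm(1, 4, 7) = (NOT v AND NOT y AND z) OR (v AND NOT y AND NOT z) OR (v AND y AND z)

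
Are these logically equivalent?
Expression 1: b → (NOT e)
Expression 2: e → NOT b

Yes, Contrapositive is always equivalent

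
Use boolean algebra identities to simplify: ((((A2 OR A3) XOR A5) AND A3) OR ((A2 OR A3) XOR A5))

By absorption (E OR (E AND v) = E):
= ((A2 OR A3) XOR A5)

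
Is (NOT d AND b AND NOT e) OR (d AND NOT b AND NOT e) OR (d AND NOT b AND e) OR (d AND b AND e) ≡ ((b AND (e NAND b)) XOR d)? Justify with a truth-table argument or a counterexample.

Yes, they are equivalent — the two output columns agree on all 8 assignments:
d | b | e | Expression 1 | Expression 2
---------------------------------------
0 | 0 | 0 | 0 | 0
0 | 0 | 1 | 0 | 0
0 | 1 | 0 | 1 | 1
0 | 1 | 1 | 0 | 0
1 | 0 | 0 | 1 | 1
1 | 0 | 1 | 1 | 1
1 | 1 | 0 | 0 | 0
1 | 1 | 1 | 1 | 1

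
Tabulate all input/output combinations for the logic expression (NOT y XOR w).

w | y | Output
--------------
0 | 0 | 1
0 | 1 | 0
1 | 0 | 0
1 | 1 | 1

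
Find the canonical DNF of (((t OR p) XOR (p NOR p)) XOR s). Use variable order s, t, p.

(NOT s AND NOT t AND NOT p) OR (NOT s AND NOT t AND p) OR (NOT s AND t AND p) OR (s AND t AND NOT p)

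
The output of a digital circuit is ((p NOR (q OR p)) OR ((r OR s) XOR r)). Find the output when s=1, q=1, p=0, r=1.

Substituting: ((0 NOR (1 OR 0)) OR ((1 OR 1) XOR 1))
= 0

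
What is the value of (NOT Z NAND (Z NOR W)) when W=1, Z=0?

Substituting: (NOT 0 NAND (0 NOR 1))
= 1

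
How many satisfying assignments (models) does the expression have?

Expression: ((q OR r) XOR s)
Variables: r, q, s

Satisfying assignments: (0,0,1), (0,1,0), (1,0,0), (1,1,0)
Count: 4 out of 8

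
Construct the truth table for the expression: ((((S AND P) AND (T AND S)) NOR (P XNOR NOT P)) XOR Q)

P | S | Q | T | Output
----------------------
0 | 0 | 0 | 0 | 1
0 | 0 | 0 | 1 | 1
0 | 0 | 1 | 0 | 0
0 | 0 | 1 | 1 | 0
0 | 1 | 0 | 0 | 1
0 | 1 | 0 | 1 | 1
0 | 1 | 1 | 0 | 0
0 | 1 | 1 | 1 | 0
1 | 0 | 0 | 0 | 1
1 | 0 | 0 | 1 | 1
1 | 0 | 1 | 0 | 0
1 | 0 | 1 | 1 | 0
1 | 1 | 0 | 0 | 1
1 | 1 | 0 | 1 | 0
1 | 1 | 1 | 0 | 0
1 | 1 | 1 | 1 | 1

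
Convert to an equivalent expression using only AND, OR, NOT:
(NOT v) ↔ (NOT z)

((NOT v) AND (NOT z)) OR (v AND z)
(Biconditional = both true or both false)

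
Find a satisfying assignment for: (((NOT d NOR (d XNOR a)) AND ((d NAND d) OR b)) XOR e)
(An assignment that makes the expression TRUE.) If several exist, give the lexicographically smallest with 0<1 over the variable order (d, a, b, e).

d=0, a=0, b=0, e=1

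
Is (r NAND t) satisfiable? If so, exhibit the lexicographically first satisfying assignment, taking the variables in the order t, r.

t=0, r=0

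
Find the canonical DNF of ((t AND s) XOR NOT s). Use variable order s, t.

(NOT s AND NOT t) OR (NOT s AND t) OR (s AND t)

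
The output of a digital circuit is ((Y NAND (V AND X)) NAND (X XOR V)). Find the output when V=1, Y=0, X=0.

Substituting: ((0 NAND (1 AND 0)) NAND (0 XOR 1))
= 0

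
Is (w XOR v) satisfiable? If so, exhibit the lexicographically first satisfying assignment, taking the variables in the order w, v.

w=0, v=1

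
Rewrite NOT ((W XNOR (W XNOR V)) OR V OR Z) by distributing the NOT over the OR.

NOT (W XNOR (W XNOR V)) AND NOT V AND NOT Z
De Morgan's: NOT(OR of terms) = AND of negations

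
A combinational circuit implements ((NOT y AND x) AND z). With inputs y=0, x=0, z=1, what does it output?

Substituting: ((NOT 0 AND 0) AND 1)
= 0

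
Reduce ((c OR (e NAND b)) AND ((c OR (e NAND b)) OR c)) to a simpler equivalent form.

By absorption (E AND (E OR v) = E):
= (c OR (e NAND b))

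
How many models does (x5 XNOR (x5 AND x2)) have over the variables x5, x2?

Satisfying assignments: (0,0), (0,1), (1,1)
Count: 3 out of 4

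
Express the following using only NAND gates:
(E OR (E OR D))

((E NAND E) NAND (((E NAND E) NAND (D NAND D)) NAND ((E NAND E) NAND (D NAND D))))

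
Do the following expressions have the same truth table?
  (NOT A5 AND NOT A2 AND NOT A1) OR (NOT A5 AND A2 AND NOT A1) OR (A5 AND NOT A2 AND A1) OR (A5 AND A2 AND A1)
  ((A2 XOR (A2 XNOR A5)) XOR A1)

Yes, they are equivalent — the two output columns agree on all 8 assignments:
A5 | A2 | A1 | Expression 1 | Expression 2
------------------------------------------
0 | 0 | 0 | 1 | 1
0 | 0 | 1 | 0 | 0
0 | 1 | 0 | 1 | 1
0 | 1 | 1 | 0 | 0
1 | 0 | 0 | 0 | 0
1 | 0 | 1 | 1 | 1
1 | 1 | 0 | 0 | 0
1 | 1 | 1 | 1 | 1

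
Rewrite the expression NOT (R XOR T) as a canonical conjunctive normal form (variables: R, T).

(R OR NOT T) AND (NOT R OR T)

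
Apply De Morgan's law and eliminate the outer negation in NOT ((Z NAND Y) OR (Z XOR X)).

NOT (Z NAND Y) AND NOT (Z XOR X)
De Morgan's: NOT(OR of terms) = AND of negations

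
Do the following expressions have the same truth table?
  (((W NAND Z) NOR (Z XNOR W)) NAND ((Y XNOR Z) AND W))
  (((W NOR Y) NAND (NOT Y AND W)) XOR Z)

No. Counterexample: with Y=0, Z=1, W=0, Expression 1 = 1 but Expression 2 = 0.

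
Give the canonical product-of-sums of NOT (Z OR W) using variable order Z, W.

ΠM(1, 2, 3) = (Z OR NOT W) AND (NOT Z OR W) AND (NOT Z OR NOT W)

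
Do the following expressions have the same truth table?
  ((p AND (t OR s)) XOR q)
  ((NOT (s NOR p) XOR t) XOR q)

No. Counterexample: with t=0, q=0, s=0, p=1, Expression 1 = 0 but Expression 2 = 1.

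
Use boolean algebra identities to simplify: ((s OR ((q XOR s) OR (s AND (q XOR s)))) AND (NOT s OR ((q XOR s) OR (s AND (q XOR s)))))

By distribution ((E OR v) AND (E OR NOT v) = E) then absorption (E OR (E AND v) = E):
= (q XOR s)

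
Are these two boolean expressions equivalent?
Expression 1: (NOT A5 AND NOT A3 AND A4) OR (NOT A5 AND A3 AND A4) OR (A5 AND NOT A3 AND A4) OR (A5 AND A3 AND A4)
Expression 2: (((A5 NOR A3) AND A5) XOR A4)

Yes, they are equivalent — the two output columns agree on all 8 assignments:
A5 | A3 | A4 | Expression 1 | Expression 2
------------------------------------------
0 | 0 | 0 | 0 | 0
0 | 0 | 1 | 1 | 1
0 | 1 | 0 | 0 | 0
0 | 1 | 1 | 1 | 1
1 | 0 | 0 | 0 | 0
1 | 0 | 1 | 1 | 1
1 | 1 | 0 | 0 | 0
1 | 1 | 1 | 1 | 1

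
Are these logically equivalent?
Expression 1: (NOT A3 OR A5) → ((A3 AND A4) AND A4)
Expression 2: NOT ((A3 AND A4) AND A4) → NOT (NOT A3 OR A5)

Yes, Contrapositive is always equivalent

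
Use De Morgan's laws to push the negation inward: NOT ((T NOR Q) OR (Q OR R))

NOT (T NOR Q) AND NOT (Q OR R)
De Morgan's: NOT(OR of terms) = AND of negations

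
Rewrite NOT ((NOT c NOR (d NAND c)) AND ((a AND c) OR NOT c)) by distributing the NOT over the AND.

NOT (NOT c NOR (d NAND c)) OR NOT ((a AND c) OR NOT c)
De Morgan's: NOT(AND of terms) = OR of negations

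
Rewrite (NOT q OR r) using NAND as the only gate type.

(((q NAND q) NAND (q NAND q)) NAND (r NAND r))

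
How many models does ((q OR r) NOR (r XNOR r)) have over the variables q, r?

No assignment satisfies the expression.
Count: 0 out of 4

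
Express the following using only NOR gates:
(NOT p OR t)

(((p NOR p) NOR t) NOR ((p NOR p) NOR t))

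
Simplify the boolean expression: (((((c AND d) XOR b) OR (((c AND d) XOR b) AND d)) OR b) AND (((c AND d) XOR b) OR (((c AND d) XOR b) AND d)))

By absorption (E AND (E OR v) = E) then absorption (E OR (E AND v) = E):
= ((c AND d) XOR b)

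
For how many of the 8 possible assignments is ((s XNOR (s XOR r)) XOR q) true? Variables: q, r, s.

Satisfying assignments: (0,0,0), (0,0,1), (1,1,0), (1,1,1)
Count: 4 out of 8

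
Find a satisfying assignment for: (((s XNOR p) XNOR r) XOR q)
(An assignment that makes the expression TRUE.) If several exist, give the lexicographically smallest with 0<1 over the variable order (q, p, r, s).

q=0, p=0, r=0, s=1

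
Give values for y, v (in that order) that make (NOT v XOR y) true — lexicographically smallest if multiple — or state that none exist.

y=0, v=0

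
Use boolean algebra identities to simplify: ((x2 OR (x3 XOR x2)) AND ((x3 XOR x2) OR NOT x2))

By distribution ((E OR v) AND (E OR NOT v) = E):
= (x3 XOR x2)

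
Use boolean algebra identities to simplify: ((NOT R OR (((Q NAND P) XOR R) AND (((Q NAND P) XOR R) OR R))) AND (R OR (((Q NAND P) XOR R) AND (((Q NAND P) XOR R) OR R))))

By distribution ((E OR v) AND (E OR NOT v) = E) then absorption (E AND (E OR v) = E):
= ((Q NAND P) XOR R)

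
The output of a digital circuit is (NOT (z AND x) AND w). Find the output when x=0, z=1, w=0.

Substituting: (NOT (1 AND 0) AND 0)
= 0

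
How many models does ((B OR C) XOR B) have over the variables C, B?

Satisfying assignments: (1,0)
Count: 1 out of 4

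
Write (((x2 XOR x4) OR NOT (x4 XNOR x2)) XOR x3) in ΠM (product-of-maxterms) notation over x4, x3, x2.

ΠM(0, 3, 5, 6) = (x4 OR x3 OR x2) AND (x4 OR NOT x3 OR NOT x2) AND (NOT x4 OR x3 OR NOT x2) AND (NOT x4 OR NOT x3 OR x2)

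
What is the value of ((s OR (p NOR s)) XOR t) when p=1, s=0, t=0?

Substituting: ((0 OR (1 NOR 0)) XOR 0)
= 0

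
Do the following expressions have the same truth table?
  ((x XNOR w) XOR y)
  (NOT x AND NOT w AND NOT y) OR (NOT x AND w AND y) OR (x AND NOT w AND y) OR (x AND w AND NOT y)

Yes, they are equivalent — the two output columns agree on all 8 assignments:
x | w | y | Expression 1 | Expression 2
---------------------------------------
0 | 0 | 0 | 1 | 1
0 | 0 | 1 | 0 | 0
0 | 1 | 0 | 0 | 0
0 | 1 | 1 | 1 | 1
1 | 0 | 0 | 0 | 0
1 | 0 | 1 | 1 | 1
1 | 1 | 0 | 1 | 1
1 | 1 | 1 | 0 | 0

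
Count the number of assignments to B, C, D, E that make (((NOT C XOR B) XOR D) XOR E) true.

Satisfying assignments: (0,0,0,0), (0,0,1,1), (0,1,0,1), (0,1,1,0), (1,0,0,1), (1,0,1,0), (1,1,0,0), (1,1,1,1)
Count: 8 out of 16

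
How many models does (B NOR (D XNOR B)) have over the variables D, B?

Satisfying assignments: (1,0)
Count: 1 out of 4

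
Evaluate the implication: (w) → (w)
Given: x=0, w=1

Antecedent (w) = 1; consequent (w) = 1.
1 → 1 = 1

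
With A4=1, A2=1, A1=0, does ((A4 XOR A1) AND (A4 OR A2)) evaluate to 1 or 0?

Substituting: ((1 XOR 0) AND (1 OR 1))
= 1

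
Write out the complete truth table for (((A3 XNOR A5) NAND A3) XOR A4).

A3 | A5 | A4 | Output
---------------------
0 | 0 | 0 | 1
0 | 0 | 1 | 0
0 | 1 | 0 | 1
0 | 1 | 1 | 0
1 | 0 | 0 | 1
1 | 0 | 1 | 0
1 | 1 | 0 | 0
1 | 1 | 1 | 1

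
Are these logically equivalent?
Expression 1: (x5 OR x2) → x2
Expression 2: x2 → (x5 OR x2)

No, Converse is not equivalent to original (counterexample: x2=0, x5=1)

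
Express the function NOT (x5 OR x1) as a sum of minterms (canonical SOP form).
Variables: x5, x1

Σm(0) = (NOT x5 AND NOT x1)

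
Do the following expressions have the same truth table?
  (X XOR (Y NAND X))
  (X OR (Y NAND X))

No. Counterexample: with X=1, Y=0, Expression 1 = 0 but Expression 2 = 1.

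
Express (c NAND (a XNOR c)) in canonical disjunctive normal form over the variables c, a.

(NOT c AND NOT a) OR (NOT c AND a) OR (c AND NOT a)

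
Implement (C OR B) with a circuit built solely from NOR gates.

((C NOR B) NOR (C NOR B))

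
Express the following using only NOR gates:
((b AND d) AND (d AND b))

((((b NOR b) NOR (d NOR d)) NOR ((b NOR b) NOR (d NOR d))) NOR (((d NOR d) NOR (b NOR b)) NOR ((d NOR d) NOR (b NOR b))))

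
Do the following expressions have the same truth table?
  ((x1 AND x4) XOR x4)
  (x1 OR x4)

No. Counterexample: with x4=0, x1=1, Expression 1 = 0 but Expression 2 = 1.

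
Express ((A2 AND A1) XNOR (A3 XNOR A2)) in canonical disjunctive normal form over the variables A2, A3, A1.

(NOT A2 AND A3 AND NOT A1) OR (NOT A2 AND A3 AND A1) OR (A2 AND NOT A3 AND NOT A1) OR (A2 AND A3 AND A1)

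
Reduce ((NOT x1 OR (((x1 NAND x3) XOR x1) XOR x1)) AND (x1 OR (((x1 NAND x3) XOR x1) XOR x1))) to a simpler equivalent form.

By distribution ((E OR v) AND (E OR NOT v) = E) then XOR self-cancellation ((E XOR v) XOR v = E):
= (x1 NAND x3)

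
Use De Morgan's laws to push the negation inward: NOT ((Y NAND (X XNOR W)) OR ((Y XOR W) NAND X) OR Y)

NOT (Y NAND (X XNOR W)) AND NOT ((Y XOR W) NAND X) AND NOT Y
De Morgan's: NOT(OR of terms) = AND of negations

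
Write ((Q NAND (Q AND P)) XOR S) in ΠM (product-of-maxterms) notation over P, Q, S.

ΠM(1, 3, 5, 6) = (P OR Q OR NOT S) AND (P OR NOT Q OR NOT S) AND (NOT P OR Q OR NOT S) AND (NOT P OR NOT Q OR S)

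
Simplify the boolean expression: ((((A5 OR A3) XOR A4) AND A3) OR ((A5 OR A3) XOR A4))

By absorption (E OR (E AND v) = E):
= ((A5 OR A3) XOR A4)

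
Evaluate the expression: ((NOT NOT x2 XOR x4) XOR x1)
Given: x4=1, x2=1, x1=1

Substituting: ((NOT NOT 1 XOR 1) XOR 1)
= 1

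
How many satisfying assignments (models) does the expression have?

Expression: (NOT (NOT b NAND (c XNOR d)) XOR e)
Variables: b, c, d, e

Satisfying assignments: (0,0,0,0), (0,0,1,1), (0,1,0,1), (0,1,1,0), (1,0,0,1), (1,0,1,1), (1,1,0,1), (1,1,1,1)
Count: 8 out of 16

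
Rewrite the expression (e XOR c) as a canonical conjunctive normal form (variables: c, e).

(c OR e) AND (NOT c OR NOT e)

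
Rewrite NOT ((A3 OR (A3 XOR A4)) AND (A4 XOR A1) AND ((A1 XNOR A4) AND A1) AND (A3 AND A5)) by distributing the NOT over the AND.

NOT (A3 OR (A3 XOR A4)) OR NOT (A4 XOR A1) OR NOT ((A1 XNOR A4) AND A1) OR NOT (A3 AND A5)
De Morgan's: NOT(AND of terms) = OR of negations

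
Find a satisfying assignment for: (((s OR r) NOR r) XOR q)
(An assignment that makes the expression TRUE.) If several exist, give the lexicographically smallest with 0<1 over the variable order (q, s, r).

q=0, s=0, r=0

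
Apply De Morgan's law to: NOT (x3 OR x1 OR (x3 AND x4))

NOT x3 AND NOT x1 AND NOT (x3 AND x4)
De Morgan's: NOT(OR of terms) = AND of negations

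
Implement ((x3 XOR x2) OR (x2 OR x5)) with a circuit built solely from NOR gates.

((((((x3 NOR x2) NOR (x3 NOR x2)) NOR ((x3 NOR x2) NOR (x3 NOR x2))) NOR ((((x3 NOR x3) NOR (x2 NOR x2)) NOR ((x3 NOR x3) NOR (x2 NOR x2))) NOR (((x3 NOR x3) NOR (x2 NOR x2)) NOR ((x3 NOR x3) NOR (x2 NOR x2))))) NOR ((x2 NOR x5) NOR (x2 NOR x5))) NOR (((((x3 NOR x2) NOR (x3 NOR x2)) NOR ((x3 NOR x2) NOR (x3 NOR x2))) NOR ((((x3 NOR x3) NOR (x2 NOR x2)) NOR ((x3 NOR x3) NOR (x2 NOR x2))) NOR (((x3 NOR x3) NOR (x2 NOR x2)) NOR ((x3 NOR x3) NOR (x2 NOR x2))))) NOR ((x2 NOR x5) NOR (x2 NOR x5))))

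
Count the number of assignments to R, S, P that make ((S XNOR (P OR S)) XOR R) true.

Satisfying assignments: (0,0,0), (0,1,0), (0,1,1), (1,0,1)
Count: 4 out of 8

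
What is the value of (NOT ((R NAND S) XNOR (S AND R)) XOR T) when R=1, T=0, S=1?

Substituting: (NOT ((1 NAND 1) XNOR (1 AND 1)) XOR 0)
= 1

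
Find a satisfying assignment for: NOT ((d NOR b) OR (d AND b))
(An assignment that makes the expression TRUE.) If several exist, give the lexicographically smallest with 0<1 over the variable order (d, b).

d=0, b=1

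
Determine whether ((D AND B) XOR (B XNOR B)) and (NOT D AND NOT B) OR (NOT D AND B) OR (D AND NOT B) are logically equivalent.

Yes, they are equivalent — the two output columns agree on all 4 assignments:
D | B | Expression 1 | Expression 2
-----------------------------------
0 | 0 | 1 | 1
0 | 1 | 1 | 1
1 | 0 | 1 | 1
1 | 1 | 0 | 0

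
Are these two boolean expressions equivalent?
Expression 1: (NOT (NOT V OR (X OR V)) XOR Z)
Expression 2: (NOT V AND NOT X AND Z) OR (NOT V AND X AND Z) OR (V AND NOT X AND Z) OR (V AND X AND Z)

Yes, they are equivalent — the two output columns agree on all 8 assignments:
V | X | Z | Expression 1 | Expression 2
---------------------------------------
0 | 0 | 0 | 0 | 0
0 | 0 | 1 | 1 | 1
0 | 1 | 0 | 0 | 0
0 | 1 | 1 | 1 | 1
1 | 0 | 0 | 0 | 0
1 | 0 | 1 | 1 | 1
1 | 1 | 0 | 0 | 0
1 | 1 | 1 | 1 | 1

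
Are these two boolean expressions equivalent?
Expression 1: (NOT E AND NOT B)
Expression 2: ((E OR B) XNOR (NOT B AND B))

Yes, they are equivalent — the two output columns agree on all 4 assignments:
E | B | Expression 1 | Expression 2
-----------------------------------
0 | 0 | 1 | 1
0 | 1 | 0 | 0
1 | 0 | 0 | 0
1 | 1 | 0 | 0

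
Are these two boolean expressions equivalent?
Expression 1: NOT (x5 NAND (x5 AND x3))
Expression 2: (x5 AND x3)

Yes, they are equivalent — the two output columns agree on all 4 assignments:
x5 | x3 | Expression 1 | Expression 2
-------------------------------------
0 | 0 | 0 | 0
0 | 1 | 0 | 0
1 | 0 | 0 | 0
1 | 1 | 1 | 1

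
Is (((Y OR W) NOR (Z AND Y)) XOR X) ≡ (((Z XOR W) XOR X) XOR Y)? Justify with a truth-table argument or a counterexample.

No. Counterexample: with X=0, W=0, Z=0, Y=0, Expression 1 = 1 but Expression 2 = 0.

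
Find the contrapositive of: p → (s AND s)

Contrapositive: NOT (s AND s) → NOT p
Note: A statement and its contrapositive are logically equivalent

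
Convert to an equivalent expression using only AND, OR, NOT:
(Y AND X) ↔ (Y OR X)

((Y AND X) AND (Y OR X)) OR (NOT (Y AND X) AND NOT (Y OR X))
(Biconditional = both true or both false)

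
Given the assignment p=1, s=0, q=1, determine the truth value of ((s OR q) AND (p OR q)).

Substituting: ((0 OR 1) AND (1 OR 1))
= 1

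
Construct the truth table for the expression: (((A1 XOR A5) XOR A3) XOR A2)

A5 | A1 | A3 | A2 | Output
--------------------------
0 | 0 | 0 | 0 | 0
0 | 0 | 0 | 1 | 1
0 | 0 | 1 | 0 | 1
0 | 0 | 1 | 1 | 0
0 | 1 | 0 | 0 | 1
0 | 1 | 0 | 1 | 0
0 | 1 | 1 | 0 | 0
0 | 1 | 1 | 1 | 1
1 | 0 | 0 | 0 | 1
1 | 0 | 0 | 1 | 0
1 | 0 | 1 | 0 | 0
1 | 0 | 1 | 1 | 1
1 | 1 | 0 | 0 | 0
1 | 1 | 0 | 1 | 1
1 | 1 | 1 | 0 | 1
1 | 1 | 1 | 1 | 0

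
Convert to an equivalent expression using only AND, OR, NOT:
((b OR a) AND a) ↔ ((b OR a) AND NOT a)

(((b OR a) AND a) AND ((b OR a) AND NOT a)) OR (NOT ((b OR a) AND a) AND NOT ((b OR a) AND NOT a))
(Biconditional = both true or both false)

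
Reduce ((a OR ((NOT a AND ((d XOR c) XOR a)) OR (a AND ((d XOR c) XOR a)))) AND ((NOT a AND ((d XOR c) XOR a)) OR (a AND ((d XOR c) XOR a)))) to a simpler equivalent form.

By absorption (E AND (E OR v) = E) then distribution ((E AND v) OR (E AND NOT v) = E):
= ((d XOR c) XOR a)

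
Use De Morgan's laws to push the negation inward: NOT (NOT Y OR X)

Y AND NOT X
De Morgan's: NOT(OR of terms) = AND of negations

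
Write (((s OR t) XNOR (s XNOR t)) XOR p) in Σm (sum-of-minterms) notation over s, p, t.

Σm(2, 3, 5, 6) = (NOT s AND p AND NOT t) OR (NOT s AND p AND t) OR (s AND NOT p AND t) OR (s AND p AND NOT t)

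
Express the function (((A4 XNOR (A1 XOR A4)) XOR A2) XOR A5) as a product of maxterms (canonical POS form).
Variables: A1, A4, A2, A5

ΠM(1, 2, 5, 6, 8, 11, 12, 15) = (A1 OR A4 OR A2 OR NOT A5) AND (A1 OR A4 OR NOT A2 OR A5) AND (A1 OR NOT A4 OR A2 OR NOT A5) AND (A1 OR NOT A4 OR NOT A2 OR A5) AND (NOT A1 OR A4 OR A2 OR A5) AND (NOT A1 OR A4 OR NOT A2 OR NOT A5) AND (NOT A1 OR NOT A4 OR A2 OR A5) AND (NOT A1 OR NOT A4 OR NOT A2 OR NOT A5)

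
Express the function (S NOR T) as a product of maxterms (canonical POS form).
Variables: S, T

ΠM(1, 2, 3) = (S OR NOT T) AND (NOT S OR T) AND (NOT S OR NOT T)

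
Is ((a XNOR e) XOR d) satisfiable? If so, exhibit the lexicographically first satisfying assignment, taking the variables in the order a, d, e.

a=0, d=0, e=0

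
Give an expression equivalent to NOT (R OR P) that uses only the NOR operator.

(((R NOR P) NOR (R NOR P)) NOR ((R NOR P) NOR (R NOR P)))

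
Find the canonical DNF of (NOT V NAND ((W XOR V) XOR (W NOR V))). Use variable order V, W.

(V AND NOT W) OR (V AND W)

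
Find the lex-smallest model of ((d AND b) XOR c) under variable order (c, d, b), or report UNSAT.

c=0, d=1, b=1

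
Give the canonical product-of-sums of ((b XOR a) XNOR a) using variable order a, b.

ΠM(1, 3) = (a OR NOT b) AND (NOT a OR NOT b)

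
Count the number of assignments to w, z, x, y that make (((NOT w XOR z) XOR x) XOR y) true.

Satisfying assignments: (0,0,0,0), (0,0,1,1), (0,1,0,1), (0,1,1,0), (1,0,0,1), (1,0,1,0), (1,1,0,0), (1,1,1,1)
Count: 8 out of 16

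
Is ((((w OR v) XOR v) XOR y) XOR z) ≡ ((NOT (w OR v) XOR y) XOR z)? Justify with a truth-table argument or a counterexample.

No. Counterexample: with y=0, z=0, v=0, w=0, Expression 1 = 0 but Expression 2 = 1.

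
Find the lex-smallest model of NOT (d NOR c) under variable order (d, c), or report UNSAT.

d=0, c=1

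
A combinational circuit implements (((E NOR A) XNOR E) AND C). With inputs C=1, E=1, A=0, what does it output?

Substituting: (((1 NOR 0) XNOR 1) AND 1)
= 0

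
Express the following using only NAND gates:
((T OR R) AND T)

((((T NAND T) NAND (R NAND R)) NAND T) NAND (((T NAND T) NAND (R NAND R)) NAND T))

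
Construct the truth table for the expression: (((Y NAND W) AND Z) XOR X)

Z | Y | X | W | Output
----------------------
0 | 0 | 0 | 0 | 0
0 | 0 | 0 | 1 | 0
0 | 0 | 1 | 0 | 1
0 | 0 | 1 | 1 | 1
0 | 1 | 0 | 0 | 0
0 | 1 | 0 | 1 | 0
0 | 1 | 1 | 0 | 1
0 | 1 | 1 | 1 | 1
1 | 0 | 0 | 0 | 1
1 | 0 | 0 | 1 | 1
1 | 0 | 1 | 0 | 0
1 | 0 | 1 | 1 | 0
1 | 1 | 0 | 0 | 1
1 | 1 | 0 | 1 | 0
1 | 1 | 1 | 0 | 0
1 | 1 | 1 | 1 | 1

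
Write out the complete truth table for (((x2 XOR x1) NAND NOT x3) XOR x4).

x4 | x1 | x3 | x2 | Output
--------------------------
0 | 0 | 0 | 0 | 1
0 | 0 | 0 | 1 | 0
0 | 0 | 1 | 0 | 1
0 | 0 | 1 | 1 | 1
0 | 1 | 0 | 0 | 0
0 | 1 | 0 | 1 | 1
0 | 1 | 1 | 0 | 1
0 | 1 | 1 | 1 | 1
1 | 0 | 0 | 0 | 0
1 | 0 | 0 | 1 | 1
1 | 0 | 1 | 0 | 0
1 | 0 | 1 | 1 | 0
1 | 1 | 0 | 0 | 1
1 | 1 | 0 | 1 | 0
1 | 1 | 1 | 0 | 0
1 | 1 | 1 | 1 | 0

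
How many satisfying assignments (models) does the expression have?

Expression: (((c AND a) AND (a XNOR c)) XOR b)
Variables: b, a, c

Satisfying assignments: (0,1,1), (1,0,0), (1,0,1), (1,1,0)
Count: 4 out of 8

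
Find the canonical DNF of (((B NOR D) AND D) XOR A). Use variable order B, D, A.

(NOT B AND NOT D AND A) OR (NOT B AND D AND A) OR (B AND NOT D AND A) OR (B AND D AND A)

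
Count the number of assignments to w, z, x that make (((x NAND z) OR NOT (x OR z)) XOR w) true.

Satisfying assignments: (0,0,0), (0,0,1), (0,1,0), (1,1,1)
Count: 4 out of 8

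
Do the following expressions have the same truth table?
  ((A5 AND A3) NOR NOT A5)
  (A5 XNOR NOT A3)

No. Counterexample: with A3=1, A5=0, Expression 1 = 0 but Expression 2 = 1.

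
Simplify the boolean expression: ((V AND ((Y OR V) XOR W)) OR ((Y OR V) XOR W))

By absorption (E OR (E AND v) = E):
= ((Y OR V) XOR W)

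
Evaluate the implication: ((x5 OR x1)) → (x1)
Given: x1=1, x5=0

Antecedent ((x5 OR x1)) = 1; consequent (x1) = 1.
1 → 1 = 1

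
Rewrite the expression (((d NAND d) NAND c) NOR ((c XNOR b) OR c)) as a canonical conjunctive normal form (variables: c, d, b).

(c OR d OR b) AND (c OR d OR NOT b) AND (c OR NOT d OR b) AND (c OR NOT d OR NOT b) AND (NOT c OR d OR b) AND (NOT c OR d OR NOT b) AND (NOT c OR NOT d OR b) AND (NOT c OR NOT d OR NOT b)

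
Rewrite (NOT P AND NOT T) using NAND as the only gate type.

(((P NAND P) NAND (T NAND T)) NAND ((P NAND P) NAND (T NAND T)))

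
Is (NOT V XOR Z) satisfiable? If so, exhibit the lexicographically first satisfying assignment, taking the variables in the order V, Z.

V=0, Z=0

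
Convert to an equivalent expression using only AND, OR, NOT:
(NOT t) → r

t OR r
(Implication elimination: A → B = NOT A OR B)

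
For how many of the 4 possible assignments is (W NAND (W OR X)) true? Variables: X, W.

Satisfying assignments: (0,0), (1,0)
Count: 2 out of 4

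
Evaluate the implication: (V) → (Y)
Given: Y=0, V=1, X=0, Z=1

Antecedent (V) = 1; consequent (Y) = 0.
1 → 0 = 0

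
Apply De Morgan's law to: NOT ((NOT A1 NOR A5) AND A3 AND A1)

NOT (NOT A1 NOR A5) OR NOT A3 OR NOT A1
De Morgan's: NOT(AND of terms) = OR of negations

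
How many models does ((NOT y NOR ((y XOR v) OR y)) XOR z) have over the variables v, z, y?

Satisfying assignments: (0,1,0), (0,1,1), (1,1,0), (1,1,1)
Count: 4 out of 8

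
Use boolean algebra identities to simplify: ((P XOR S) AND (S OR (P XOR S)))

By absorption (E AND (E OR v) = E):
= (P XOR S)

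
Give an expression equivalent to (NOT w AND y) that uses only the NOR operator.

(((w NOR w) NOR (w NOR w)) NOR (y NOR y))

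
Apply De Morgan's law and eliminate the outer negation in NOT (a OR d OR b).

NOT a AND NOT d AND NOT b
De Morgan's: NOT(OR of terms) = AND of negations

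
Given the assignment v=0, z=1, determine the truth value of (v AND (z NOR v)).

Substituting: (0 AND (1 NOR 0))
= 0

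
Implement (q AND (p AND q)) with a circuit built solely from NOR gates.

((q NOR q) NOR (((p NOR p) NOR (q NOR q)) NOR ((p NOR p) NOR (q NOR q))))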